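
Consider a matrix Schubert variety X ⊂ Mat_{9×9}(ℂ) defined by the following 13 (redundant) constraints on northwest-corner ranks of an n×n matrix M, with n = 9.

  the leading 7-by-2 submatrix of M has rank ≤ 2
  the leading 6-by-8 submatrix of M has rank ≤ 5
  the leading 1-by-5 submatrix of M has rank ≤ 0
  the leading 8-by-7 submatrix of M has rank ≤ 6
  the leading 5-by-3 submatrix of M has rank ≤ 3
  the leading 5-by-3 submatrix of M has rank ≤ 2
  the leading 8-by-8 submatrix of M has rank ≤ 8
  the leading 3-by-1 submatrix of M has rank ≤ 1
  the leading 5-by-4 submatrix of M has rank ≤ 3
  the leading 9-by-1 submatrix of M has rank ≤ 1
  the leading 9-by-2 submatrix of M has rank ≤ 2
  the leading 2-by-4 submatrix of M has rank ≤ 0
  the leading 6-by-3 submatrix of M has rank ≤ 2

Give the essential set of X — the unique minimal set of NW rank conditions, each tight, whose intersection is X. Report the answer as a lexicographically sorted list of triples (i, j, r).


Computing R[i][j] = min implied NW-rank bound (n=9, 13 conditions):

  i=1: 0, 0, 0, 0, 0, 1, 1, 1, 1
  i=2: 0, 0, 0, 0, 1, 2, 2, 2, 2
  i=3: 1, 1, 1, 1, 2, 3, 3, 3, 3
  i=4: 1, 2, 2, 2, 3, 4, 4, 4, 4
  i=5: 1, 2, 2, 3, 4, 5, 5, 5, 5
  i=6: 1, 2, 2, 3, 4, 5, 5, 5, 6
  i=7: 1, 2, 3, 4, 5, 6, 6, 6, 7
  i=8: 1, 2, 3, 4, 5, 6, 6, 7, 8
  i=9: 1, 2, 3, 4, 5, 6, 7, 8, 9

hence w(1..9) = (6, 5, 1, 2, 4, 9, 3, 8, 7).

|D(w)|=14, |Ess(w)|=5:

[(1, 5, 0), (2, 4, 0), (6, 3, 2), (6, 8, 5), (8, 7, 6)]


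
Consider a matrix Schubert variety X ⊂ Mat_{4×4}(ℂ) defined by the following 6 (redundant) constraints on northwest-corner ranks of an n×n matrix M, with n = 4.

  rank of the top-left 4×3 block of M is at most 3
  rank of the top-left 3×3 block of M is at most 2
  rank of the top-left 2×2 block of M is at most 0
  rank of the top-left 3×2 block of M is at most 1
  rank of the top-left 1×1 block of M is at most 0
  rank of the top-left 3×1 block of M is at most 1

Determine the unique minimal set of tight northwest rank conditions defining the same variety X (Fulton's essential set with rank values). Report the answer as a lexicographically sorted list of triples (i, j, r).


The tightest implied rank at each (i,j), from the 6 conditions:

  row 1: 0 | 0 | 1 | 1
  row 2: 0 | 0 | 1 | 2
  row 3: 1 | 1 | 2 | 3
  row 4: 1 | 2 | 3 | 4

hence w(1..4) = (3, 4, 1, 2).

D(w) has 4 cells with 1 SE-corner; essential set:

[(2, 2, 0)]


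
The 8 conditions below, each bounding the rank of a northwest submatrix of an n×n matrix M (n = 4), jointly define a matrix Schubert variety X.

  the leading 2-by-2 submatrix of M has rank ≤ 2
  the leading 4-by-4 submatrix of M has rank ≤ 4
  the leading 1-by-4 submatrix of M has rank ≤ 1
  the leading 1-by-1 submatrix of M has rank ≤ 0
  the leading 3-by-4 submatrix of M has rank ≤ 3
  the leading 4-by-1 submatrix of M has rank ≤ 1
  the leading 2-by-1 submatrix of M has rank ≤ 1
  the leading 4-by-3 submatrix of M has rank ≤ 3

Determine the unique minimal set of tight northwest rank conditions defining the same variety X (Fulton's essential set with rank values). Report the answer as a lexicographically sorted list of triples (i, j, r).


Reconstructing r_w from the 8 given conditions:

  R[1]: 0  1  1  1
  R[2]: 1  2  2  2
  R[3]: 1  2  3  3
  R[4]: 1  2  3  4

second differences of R give the permutation w = (2, 1, 3, 4).

1 SE-corner of the 1-cell Rothe diagram gives Ess(w):

[(1, 1, 0)]


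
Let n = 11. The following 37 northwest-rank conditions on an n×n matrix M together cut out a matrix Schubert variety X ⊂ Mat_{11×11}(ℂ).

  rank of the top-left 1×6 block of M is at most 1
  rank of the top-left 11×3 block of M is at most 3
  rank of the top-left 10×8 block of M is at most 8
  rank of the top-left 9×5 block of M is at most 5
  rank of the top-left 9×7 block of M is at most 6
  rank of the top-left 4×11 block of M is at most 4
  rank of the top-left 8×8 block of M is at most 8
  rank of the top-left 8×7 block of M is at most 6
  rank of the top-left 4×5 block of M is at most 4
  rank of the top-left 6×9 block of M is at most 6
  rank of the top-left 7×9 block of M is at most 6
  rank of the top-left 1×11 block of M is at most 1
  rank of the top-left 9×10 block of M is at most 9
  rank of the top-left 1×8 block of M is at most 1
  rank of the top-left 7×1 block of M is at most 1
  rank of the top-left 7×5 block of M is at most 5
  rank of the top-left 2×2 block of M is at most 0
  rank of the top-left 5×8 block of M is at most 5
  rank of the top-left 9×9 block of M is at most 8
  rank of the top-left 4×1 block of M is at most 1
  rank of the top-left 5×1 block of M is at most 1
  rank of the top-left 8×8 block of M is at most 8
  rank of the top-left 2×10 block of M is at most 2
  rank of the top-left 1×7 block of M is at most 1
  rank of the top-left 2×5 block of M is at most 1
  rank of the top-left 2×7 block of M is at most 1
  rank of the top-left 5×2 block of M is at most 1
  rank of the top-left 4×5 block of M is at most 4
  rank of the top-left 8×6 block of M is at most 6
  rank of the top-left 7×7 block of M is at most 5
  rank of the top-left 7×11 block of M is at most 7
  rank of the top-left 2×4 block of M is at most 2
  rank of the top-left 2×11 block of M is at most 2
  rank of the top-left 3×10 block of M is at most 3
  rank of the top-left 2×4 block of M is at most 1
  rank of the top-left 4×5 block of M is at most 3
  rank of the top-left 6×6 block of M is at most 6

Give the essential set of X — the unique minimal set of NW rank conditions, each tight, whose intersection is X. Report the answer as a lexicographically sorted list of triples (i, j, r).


Reconstructing r_w from the 37 given conditions:

  i=1: 0  0  1  1  1  1  1  1  1  1  1
  i=2: 0  0  1  1  1  1  1  2  2  2  2
  i=3: 1  1  2  2  2  2  2  3  3  3  3
  i=4: 1  1  2  3  3  3  3  4  4  4  4
  i=5: 1  1  2  3  4  4  4  5  5  5  5
  i=6: 1  2  3  4  5  5  5  6  6  6  6
  i=7: 1  2  3  4  5  5  5  6  6  7  7
  i=8: 1  2  3  4  5  6  6  7  7  8  8
  i=9: 1  2  3  4  5  6  6  7  8  9  9
  i=10: 1  2  3  4  5  6  7  8  9  10  10
  i=11: 1  2  3  4  5  6  7  8  9  10  11

giving w = (3, 8, 1, 4, 5, 2, 10, 6, 9, 7, 11) via Δ²R.

Rothe diagram D(w) (14 cells), 6 SE-corners (essential conditions):

[(2, 2, 0), (2, 7, 1), (5, 2, 1), (7, 7, 5), (7, 9, 6), (9, 7, 6)]


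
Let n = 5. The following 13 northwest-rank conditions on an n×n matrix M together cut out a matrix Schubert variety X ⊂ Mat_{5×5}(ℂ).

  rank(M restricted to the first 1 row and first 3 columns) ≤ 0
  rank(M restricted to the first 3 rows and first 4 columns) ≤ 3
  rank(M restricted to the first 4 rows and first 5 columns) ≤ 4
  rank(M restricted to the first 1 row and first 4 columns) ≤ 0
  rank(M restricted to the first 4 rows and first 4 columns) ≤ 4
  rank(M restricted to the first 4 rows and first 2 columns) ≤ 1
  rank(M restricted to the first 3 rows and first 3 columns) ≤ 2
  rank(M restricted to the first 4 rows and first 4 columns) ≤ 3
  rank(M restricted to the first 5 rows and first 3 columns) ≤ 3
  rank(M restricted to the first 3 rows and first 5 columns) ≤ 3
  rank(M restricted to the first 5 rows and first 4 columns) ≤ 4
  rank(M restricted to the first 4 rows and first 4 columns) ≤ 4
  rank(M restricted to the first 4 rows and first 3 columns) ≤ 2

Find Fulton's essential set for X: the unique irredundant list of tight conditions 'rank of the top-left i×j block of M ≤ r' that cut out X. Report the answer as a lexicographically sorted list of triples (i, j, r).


Recovering R(i,j) via the rank-extension bound from the 13 conditions:

  R[1]: 0  0  0  0  1
  R[2]: 1  1  1  1  2
  R[3]: 1  1  2  2  3
  R[4]: 1  1  2  3  4
  R[5]: 1  2  3  4  5

giving w = (5, 1, 3, 4, 2) via Δ²R.

ℓ(w)=6; the 2 essential cells (i,j,r):

[(1, 4, 0), (4, 2, 1)]


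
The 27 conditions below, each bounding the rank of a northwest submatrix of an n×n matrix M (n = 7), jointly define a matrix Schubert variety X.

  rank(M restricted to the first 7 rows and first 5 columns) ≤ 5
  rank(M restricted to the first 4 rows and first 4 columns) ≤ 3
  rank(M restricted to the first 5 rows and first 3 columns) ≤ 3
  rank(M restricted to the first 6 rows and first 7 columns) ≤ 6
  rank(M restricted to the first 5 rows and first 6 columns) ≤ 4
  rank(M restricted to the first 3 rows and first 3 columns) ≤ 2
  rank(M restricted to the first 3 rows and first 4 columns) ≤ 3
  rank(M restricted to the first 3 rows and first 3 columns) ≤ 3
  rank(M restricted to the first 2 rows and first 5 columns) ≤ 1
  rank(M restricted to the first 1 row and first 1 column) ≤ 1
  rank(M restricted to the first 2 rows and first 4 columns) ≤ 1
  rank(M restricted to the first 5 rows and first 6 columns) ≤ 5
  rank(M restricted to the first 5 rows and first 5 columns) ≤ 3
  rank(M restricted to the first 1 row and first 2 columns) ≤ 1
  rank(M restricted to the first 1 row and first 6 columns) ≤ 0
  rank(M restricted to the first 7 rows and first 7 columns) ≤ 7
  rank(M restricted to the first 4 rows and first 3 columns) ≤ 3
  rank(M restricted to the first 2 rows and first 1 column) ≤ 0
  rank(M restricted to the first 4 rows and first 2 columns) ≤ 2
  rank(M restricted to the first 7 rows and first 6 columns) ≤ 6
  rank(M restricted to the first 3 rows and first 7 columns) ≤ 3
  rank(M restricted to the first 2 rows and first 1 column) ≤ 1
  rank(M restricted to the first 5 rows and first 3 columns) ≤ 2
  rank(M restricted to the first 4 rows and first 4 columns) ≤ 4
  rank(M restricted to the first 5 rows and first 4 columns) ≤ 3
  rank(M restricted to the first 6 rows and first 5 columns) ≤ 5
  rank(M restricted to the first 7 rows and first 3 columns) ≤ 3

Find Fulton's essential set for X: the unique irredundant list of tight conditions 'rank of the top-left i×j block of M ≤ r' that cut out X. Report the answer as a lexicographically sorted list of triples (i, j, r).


Recovering R(i,j) via the rank-extension bound from the 27 conditions:

  0, 0, 0, 0, 0, 0, 1
  0, 1, 1, 1, 1, 1, 2
  1, 2, 2, 2, 2, 2, 3
  1, 2, 2, 3, 3, 3, 4
  1, 2, 2, 3, 3, 4, 5
  1, 2, 3, 4, 4, 5, 6
  1, 2, 3, 4, 5, 6, 7

the unique w with this rank table is (7, 2, 1, 4, 6, 3, 5).

|D(w)|=10, |Ess(w)|=4:

[(1, 6, 0), (2, 1, 0), (5, 3, 2), (5, 5, 3)]


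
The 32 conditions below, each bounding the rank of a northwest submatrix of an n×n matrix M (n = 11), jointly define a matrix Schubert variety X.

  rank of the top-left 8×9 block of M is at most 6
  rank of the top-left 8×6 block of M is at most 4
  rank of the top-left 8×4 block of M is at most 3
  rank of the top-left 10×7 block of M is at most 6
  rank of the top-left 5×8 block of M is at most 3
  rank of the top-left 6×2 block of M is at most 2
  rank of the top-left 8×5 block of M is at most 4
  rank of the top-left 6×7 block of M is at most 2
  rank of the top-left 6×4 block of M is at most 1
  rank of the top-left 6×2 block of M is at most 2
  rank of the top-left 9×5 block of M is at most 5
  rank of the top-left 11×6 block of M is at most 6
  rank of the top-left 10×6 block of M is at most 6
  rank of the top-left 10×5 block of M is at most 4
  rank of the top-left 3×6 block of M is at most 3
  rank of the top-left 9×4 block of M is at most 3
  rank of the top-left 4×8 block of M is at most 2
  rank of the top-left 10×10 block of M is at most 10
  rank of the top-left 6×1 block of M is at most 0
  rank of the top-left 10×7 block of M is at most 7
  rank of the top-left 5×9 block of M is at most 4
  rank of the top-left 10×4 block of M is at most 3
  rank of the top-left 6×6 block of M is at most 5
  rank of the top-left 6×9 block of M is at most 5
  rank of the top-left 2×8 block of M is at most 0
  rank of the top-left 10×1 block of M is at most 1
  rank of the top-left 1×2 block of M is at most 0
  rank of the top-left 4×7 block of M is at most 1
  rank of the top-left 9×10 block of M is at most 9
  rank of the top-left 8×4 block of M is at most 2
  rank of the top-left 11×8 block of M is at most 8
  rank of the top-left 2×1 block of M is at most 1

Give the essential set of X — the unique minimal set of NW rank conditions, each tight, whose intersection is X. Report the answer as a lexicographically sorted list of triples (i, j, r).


The tightest implied rank at each (i,j), from the 32 conditions:

  0  0  0  0  0  0  0  0  1  1  1
  0  0  0  0  0  0  0  0  1  2  2
  0  1  1  1  1  1  1  1  2  3  3
  0  1  1  1  1  1  1  2  3  4  4
  0  1  1  1  2  2  2  3  4  5  5
  0  1  1  1  2  2  2  3  4  5  6
  1  2  2  2  3  3  3  4  5  6  7
  1  2  2  2  3  4  4  5  6  7  8
  1  2  3  3  4  5  5  6  7  8  9
  1  2  3  3  4  5  6  7  8  9  10
  1  2  3  4  5  6  7  8  9  10  11

so w = (9, 10, 2, 8, 5, 11, 1, 6, 3, 7, 4).

Rothe diagram D(w) (34 cells), 7 SE-corners (essential conditions):

[(2, 8, 0), (4, 7, 1), (6, 1, 0), (6, 4, 1), (6, 7, 2), (8, 4, 2), (10, 4, 3)]


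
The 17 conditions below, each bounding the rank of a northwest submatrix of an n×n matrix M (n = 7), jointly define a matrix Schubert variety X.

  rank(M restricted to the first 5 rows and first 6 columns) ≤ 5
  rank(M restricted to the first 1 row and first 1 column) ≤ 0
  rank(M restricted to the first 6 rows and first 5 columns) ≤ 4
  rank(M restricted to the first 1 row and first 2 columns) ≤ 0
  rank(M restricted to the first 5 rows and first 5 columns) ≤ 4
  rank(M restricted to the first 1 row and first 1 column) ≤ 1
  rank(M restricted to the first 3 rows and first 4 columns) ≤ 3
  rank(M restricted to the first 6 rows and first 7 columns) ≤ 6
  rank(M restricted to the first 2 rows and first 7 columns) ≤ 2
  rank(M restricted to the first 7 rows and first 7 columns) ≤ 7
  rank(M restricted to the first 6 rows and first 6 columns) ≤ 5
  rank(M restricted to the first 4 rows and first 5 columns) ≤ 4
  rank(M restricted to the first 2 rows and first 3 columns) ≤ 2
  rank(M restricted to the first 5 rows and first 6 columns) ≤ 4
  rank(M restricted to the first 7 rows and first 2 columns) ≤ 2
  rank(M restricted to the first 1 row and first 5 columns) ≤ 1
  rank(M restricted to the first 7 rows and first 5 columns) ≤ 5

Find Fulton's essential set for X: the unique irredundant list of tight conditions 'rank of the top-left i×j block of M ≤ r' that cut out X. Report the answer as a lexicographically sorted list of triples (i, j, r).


Rank table r_w(7×7) implied by the 17 constraints:

  0 0 1 1 1 1 1
  1 1 2 2 2 2 2
  1 2 3 3 3 3 3
  1 2 3 4 4 4 4
  1 2 3 4 4 4 5
  1 2 3 4 4 5 6
  1 2 3 4 5 6 7

so w = (3, 1, 2, 4, 7, 6, 5).

3 SE-corners of the 5-cell Rothe diagram give Ess(w):

[(1, 2, 0), (5, 6, 4), (6, 5, 4)]


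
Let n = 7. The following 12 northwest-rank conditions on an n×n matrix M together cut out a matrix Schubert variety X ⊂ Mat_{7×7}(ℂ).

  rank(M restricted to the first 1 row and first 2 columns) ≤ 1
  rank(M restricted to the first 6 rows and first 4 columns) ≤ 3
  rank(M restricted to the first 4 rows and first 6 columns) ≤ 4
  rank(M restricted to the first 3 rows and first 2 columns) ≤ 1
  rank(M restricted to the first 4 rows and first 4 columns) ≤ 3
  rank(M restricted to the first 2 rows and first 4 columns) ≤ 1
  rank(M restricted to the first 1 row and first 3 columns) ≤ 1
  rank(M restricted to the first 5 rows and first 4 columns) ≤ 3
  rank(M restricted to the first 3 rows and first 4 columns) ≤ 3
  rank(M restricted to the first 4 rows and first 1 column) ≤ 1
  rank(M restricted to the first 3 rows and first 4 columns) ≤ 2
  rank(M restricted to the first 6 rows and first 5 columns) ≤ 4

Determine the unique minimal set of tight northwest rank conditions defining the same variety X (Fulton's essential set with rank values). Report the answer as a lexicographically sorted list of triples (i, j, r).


Propagating the 12 rank bounds to every northwest block:

  row 1: 1  1  1  1  1  1  1
  row 2: 1  1  1  1  2  2  2
  row 3: 1  1  2  2  3  3  3
  row 4: 1  2  3  3  4  4  4
  row 5: 1  2  3  3  4  5  5
  row 6: 1  2  3  3  4  5  6
  row 7: 1  2  3  4  5  6  7

the unique w with this rank table is (1, 5, 3, 2, 6, 7, 4).

ℓ(w)=6; the 3 essential cells (i,j,r):

[(2, 4, 1), (3, 2, 1), (6, 4, 3)]


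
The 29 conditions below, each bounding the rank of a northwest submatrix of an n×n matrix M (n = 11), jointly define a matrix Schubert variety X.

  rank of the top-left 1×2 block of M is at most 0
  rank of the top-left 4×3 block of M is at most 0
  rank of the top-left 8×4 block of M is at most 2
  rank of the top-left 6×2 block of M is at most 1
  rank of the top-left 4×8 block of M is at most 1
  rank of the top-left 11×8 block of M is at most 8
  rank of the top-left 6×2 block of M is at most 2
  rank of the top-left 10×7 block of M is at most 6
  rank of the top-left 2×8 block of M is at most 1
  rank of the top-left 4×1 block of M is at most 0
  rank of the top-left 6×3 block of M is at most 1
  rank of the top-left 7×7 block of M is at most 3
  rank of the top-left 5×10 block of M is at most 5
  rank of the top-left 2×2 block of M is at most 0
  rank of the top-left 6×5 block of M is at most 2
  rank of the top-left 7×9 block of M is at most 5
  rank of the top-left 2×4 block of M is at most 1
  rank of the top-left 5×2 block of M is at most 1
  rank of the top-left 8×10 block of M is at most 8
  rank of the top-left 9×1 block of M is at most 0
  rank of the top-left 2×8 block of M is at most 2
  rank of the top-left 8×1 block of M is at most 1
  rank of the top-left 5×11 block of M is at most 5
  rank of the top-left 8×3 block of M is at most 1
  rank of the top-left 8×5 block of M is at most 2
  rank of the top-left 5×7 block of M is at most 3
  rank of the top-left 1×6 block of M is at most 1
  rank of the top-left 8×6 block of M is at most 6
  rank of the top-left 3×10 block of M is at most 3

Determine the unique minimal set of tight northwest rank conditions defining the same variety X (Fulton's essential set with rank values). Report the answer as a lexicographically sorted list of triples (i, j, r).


Recovering R(i,j) via the rank-extension bound from the 29 conditions:

  0, 0, 0, 1, 1, 1, 1, 1, 1, 1, 1
  0, 0, 0, 1, 1, 1, 1, 1, 2, 2, 2
  0, 0, 0, 1, 1, 1, 1, 1, 2, 3, 3
  0, 0, 0, 1, 1, 1, 1, 1, 2, 3, 4
  0, 1, 1, 2, 2, 2, 2, 2, 3, 4, 5
  0, 1, 1, 2, 2, 3, 3, 3, 4, 5, 6
  0, 1, 1, 2, 2, 3, 3, 4, 5, 6, 7
  0, 1, 1, 2, 2, 3, 4, 5, 6, 7, 8
  0, 1, 2, 3, 3, 4, 5, 6, 7, 8, 9
  1, 2, 3, 4, 4, 5, 6, 7, 8, 9, 10
  1, 2, 3, 4, 5, 6, 7, 8, 9, 10, 11

giving w = (4, 9, 10, 11, 2, 6, 8, 7, 3, 1, 5) via Δ²R.

Fulton essential set (6 of the 36 Rothe cells):

[(4, 3, 0), (4, 8, 1), (7, 7, 3), (8, 3, 1), (8, 5, 2), (9, 1, 0)]


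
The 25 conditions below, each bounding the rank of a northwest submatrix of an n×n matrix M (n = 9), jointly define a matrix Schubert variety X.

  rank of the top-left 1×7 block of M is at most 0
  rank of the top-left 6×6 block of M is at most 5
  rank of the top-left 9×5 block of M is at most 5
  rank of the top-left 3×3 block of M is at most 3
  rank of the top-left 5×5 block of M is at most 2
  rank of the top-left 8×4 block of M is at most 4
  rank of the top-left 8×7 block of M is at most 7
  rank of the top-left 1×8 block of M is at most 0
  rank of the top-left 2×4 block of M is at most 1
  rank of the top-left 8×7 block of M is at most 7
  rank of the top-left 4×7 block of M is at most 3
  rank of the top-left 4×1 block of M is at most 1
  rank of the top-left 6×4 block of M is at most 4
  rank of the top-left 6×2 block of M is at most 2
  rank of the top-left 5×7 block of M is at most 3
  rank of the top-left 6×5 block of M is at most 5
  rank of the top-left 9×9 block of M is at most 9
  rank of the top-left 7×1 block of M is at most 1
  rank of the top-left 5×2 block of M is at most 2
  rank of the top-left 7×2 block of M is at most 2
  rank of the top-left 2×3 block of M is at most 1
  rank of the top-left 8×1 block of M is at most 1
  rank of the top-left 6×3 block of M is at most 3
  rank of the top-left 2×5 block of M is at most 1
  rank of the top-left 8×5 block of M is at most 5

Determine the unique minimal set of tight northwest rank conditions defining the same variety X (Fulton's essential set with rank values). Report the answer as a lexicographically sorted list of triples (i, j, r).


Recovering R(i,j) via the rank-extension bound from the 25 conditions:

  R[1]: 0 0 0 0 0 0 0 0 1
  R[2]: 1 1 1 1 1 1 1 1 2
  R[3]: 1 2 2 2 2 2 2 2 3
  R[4]: 1 2 2 2 2 3 3 3 4
  R[5]: 1 2 2 2 2 3 3 4 5
  R[6]: 1 2 3 3 3 4 4 5 6
  R[7]: 1 2 3 4 4 5 5 6 7
  R[8]: 1 2 3 4 5 6 6 7 8
  R[9]: 1 2 3 4 5 6 7 8 9

hence w(1..9) = (9, 1, 2, 6, 8, 3, 4, 5, 7).

|D(w)|=15, |Ess(w)|=3:

[(1, 8, 0), (5, 5, 2), (5, 7, 3)]


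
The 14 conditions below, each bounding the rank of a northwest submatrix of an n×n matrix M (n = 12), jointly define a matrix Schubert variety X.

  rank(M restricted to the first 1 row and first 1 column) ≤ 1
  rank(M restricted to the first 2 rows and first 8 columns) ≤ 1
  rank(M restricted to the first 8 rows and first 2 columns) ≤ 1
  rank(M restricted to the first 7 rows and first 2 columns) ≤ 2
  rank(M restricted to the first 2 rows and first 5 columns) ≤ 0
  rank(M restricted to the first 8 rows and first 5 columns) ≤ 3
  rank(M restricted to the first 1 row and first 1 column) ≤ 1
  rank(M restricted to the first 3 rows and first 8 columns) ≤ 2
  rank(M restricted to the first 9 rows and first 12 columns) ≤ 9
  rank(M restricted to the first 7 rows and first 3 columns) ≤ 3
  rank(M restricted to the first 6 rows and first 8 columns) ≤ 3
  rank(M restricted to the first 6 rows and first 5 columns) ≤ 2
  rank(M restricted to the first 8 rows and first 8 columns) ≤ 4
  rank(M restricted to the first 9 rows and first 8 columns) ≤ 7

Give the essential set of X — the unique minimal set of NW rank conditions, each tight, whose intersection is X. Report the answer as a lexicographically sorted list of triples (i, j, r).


Recovering R(i,j) via the rank-extension bound from the 14 conditions:

  i=1: 0 | 0 | 0 | 0 | 0 | 1 | 1 | 1 | 1 | 1 | 1 | 1
  i=2: 0 | 0 | 0 | 0 | 0 | 1 | 1 | 1 | 2 | 2 | 2 | 2
  i=3: 1 | 1 | 1 | 1 | 1 | 2 | 2 | 2 | 3 | 3 | 3 | 3
  i=4: 1 | 1 | 2 | 2 | 2 | 3 | 3 | 3 | 4 | 4 | 4 | 4
  i=5: 1 | 1 | 2 | 2 | 2 | 3 | 3 | 3 | 4 | 5 | 5 | 5
  i=6: 1 | 1 | 2 | 2 | 2 | 3 | 3 | 3 | 4 | 5 | 6 | 6
  i=7: 1 | 1 | 2 | 3 | 3 | 4 | 4 | 4 | 5 | 6 | 7 | 7
  i=8: 1 | 1 | 2 | 3 | 3 | 4 | 4 | 4 | 5 | 6 | 7 | 8
  i=9: 1 | 2 | 3 | 4 | 4 | 5 | 5 | 5 | 6 | 7 | 8 | 9
  i=10: 1 | 2 | 3 | 4 | 5 | 6 | 6 | 6 | 7 | 8 | 9 | 10
  i=11: 1 | 2 | 3 | 4 | 5 | 6 | 7 | 7 | 8 | 9 | 10 | 11
  i=12: 1 | 2 | 3 | 4 | 5 | 6 | 7 | 8 | 9 | 10 | 11 | 12

giving w = (6, 9, 1, 3, 10, 11, 4, 12, 2, 5, 7, 8) via Δ²R.

7 SE-corners of the 28-cell Rothe diagram give Ess(w):

[(2, 5, 0), (2, 8, 1), (6, 5, 2), (6, 8, 3), (8, 2, 1), (8, 5, 3), (8, 8, 4)]


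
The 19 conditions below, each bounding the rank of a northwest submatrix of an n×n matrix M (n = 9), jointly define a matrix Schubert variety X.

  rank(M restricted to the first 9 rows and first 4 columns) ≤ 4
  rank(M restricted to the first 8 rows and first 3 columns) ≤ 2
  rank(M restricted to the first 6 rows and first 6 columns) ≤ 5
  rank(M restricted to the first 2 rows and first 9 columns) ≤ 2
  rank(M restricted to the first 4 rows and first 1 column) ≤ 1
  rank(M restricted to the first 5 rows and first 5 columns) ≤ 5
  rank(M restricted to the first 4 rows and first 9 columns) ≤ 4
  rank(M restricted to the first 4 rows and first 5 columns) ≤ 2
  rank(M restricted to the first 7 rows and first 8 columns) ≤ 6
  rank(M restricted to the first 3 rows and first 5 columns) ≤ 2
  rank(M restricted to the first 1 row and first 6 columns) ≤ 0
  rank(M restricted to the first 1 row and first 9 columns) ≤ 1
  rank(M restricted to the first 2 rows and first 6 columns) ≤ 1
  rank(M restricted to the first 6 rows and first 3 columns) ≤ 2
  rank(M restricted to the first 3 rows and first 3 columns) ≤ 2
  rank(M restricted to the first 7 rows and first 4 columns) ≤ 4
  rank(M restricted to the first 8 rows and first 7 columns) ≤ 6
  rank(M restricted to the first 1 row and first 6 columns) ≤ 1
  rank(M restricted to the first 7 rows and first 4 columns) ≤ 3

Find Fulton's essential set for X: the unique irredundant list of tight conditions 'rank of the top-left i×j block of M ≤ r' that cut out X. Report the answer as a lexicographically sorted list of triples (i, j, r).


Propagating the 19 rank bounds to every northwest block:

  R[1]: 0, 0, 0, 0, 0, 0, 1, 1, 1
  R[2]: 1, 1, 1, 1, 1, 1, 2, 2, 2
  R[3]: 1, 2, 2, 2, 2, 2, 3, 3, 3
  R[4]: 1, 2, 2, 2, 2, 3, 4, 4, 4
  R[5]: 1, 2, 2, 3, 3, 4, 5, 5, 5
  R[6]: 1, 2, 2, 3, 4, 5, 6, 6, 6
  R[7]: 1, 2, 2, 3, 4, 5, 6, 6, 7
  R[8]: 1, 2, 2, 3, 4, 5, 6, 7, 8
  R[9]: 1, 2, 3, 4, 5, 6, 7, 8, 9

hence w(1..9) = (7, 1, 2, 6, 4, 5, 9, 8, 3).

D(w) has 14 cells with 4 SE-corners; essential set:

[(1, 6, 0), (4, 5, 2), (7, 8, 6), (8, 3, 2)]


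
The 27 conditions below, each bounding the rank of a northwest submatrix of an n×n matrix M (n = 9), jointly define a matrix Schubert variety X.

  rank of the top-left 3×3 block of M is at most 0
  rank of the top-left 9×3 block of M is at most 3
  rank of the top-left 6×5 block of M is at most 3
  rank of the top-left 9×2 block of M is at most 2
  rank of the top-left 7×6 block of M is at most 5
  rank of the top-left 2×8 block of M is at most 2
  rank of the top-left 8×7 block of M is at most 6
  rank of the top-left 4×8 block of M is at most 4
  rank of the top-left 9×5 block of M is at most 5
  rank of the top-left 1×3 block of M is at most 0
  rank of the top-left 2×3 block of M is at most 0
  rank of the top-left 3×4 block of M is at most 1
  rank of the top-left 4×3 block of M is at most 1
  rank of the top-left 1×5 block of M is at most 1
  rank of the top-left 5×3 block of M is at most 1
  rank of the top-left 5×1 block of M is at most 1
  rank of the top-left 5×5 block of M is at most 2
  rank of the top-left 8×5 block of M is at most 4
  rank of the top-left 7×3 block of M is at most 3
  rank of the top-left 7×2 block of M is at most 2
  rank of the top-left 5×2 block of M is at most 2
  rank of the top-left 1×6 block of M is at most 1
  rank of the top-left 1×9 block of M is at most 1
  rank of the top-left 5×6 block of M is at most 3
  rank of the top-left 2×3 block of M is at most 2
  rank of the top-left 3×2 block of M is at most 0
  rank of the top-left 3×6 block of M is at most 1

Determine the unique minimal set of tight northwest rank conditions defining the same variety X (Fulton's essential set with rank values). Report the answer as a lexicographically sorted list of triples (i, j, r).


Recovering R(i,j) via the rank-extension bound from the 27 conditions:

  R[1]: 0 0 0 1 1 1 1 1 1
  R[2]: 0 0 0 1 1 1 2 2 2
  R[3]: 0 0 0 1 1 1 2 3 3
  R[4]: 1 1 1 2 2 2 3 4 4
  R[5]: 1 1 1 2 2 3 4 5 5
  R[6]: 1 2 2 3 3 4 5 6 6
  R[7]: 1 2 3 4 4 5 6 7 7
  R[8]: 1 2 3 4 4 5 6 7 8
  R[9]: 1 2 3 4 5 6 7 8 9

giving w = (4, 7, 8, 1, 6, 2, 3, 9, 5) via Δ²R.

5 SE-corners of the 17-cell Rothe diagram give Ess(w):

[(3, 3, 0), (3, 6, 1), (5, 3, 1), (5, 5, 2), (8, 5, 4)]


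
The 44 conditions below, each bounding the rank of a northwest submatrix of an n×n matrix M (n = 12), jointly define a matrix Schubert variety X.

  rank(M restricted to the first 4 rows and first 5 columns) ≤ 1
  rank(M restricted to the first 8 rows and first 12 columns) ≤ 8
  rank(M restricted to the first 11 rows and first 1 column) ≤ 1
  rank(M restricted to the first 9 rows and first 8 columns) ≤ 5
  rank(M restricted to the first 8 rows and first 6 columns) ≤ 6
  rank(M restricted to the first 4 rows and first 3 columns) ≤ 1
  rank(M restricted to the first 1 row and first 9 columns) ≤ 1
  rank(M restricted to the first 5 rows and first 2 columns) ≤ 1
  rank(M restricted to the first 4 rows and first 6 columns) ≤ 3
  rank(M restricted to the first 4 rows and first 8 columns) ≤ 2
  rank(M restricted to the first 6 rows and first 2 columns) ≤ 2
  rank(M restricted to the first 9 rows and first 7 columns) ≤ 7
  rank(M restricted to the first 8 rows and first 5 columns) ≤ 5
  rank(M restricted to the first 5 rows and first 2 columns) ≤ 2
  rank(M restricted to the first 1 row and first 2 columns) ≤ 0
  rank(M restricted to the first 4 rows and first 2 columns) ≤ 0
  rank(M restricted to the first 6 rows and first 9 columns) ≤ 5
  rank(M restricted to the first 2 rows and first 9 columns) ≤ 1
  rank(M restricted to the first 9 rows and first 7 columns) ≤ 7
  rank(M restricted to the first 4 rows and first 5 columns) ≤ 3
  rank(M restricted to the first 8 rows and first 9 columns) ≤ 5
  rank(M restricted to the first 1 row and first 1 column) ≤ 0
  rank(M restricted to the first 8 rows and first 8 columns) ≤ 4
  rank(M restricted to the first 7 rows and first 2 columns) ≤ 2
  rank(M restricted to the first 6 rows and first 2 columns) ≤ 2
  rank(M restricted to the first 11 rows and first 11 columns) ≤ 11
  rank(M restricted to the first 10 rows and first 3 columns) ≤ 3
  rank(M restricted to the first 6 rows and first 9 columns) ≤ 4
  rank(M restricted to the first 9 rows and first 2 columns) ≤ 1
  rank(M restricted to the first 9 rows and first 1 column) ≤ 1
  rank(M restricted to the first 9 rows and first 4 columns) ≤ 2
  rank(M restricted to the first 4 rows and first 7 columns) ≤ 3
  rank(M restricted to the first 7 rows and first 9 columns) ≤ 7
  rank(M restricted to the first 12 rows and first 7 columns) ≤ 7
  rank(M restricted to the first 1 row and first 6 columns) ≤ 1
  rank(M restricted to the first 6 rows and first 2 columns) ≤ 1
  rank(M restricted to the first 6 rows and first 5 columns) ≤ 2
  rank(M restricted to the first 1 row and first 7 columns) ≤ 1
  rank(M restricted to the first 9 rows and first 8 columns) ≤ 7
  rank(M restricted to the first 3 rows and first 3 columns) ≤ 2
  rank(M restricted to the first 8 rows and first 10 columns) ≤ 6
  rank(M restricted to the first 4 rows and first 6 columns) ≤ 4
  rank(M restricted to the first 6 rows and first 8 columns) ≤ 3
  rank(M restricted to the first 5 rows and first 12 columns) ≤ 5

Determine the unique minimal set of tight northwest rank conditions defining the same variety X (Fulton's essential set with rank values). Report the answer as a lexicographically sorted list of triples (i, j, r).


The tightest implied rank at each (i,j), from the 44 conditions:

  0, 0, 1, 1, 1, 1, 1, 1, 1, 1, 1, 1
  0, 0, 1, 1, 1, 1, 1, 1, 1, 2, 2, 2
  0, 0, 1, 1, 1, 2, 2, 2, 2, 3, 3, 3
  0, 0, 1, 1, 1, 2, 2, 2, 3, 4, 4, 4
  1, 1, 2, 2, 2, 3, 3, 3, 4, 5, 5, 5
  1, 1, 2, 2, 2, 3, 3, 3, 4, 5, 6, 6
  1, 1, 2, 2, 3, 4, 4, 4, 5, 6, 7, 7
  1, 1, 2, 2, 3, 4, 4, 4, 5, 6, 7, 8
  1, 1, 2, 2, 3, 4, 5, 5, 6, 7, 8, 9
  1, 2, 3, 3, 4, 5, 6, 6, 7, 8, 9, 10
  1, 2, 3, 4, 5, 6, 7, 7, 8, 9, 10, 11
  1, 2, 3, 4, 5, 6, 7, 8, 9, 10, 11, 12

so w = (3, 10, 6, 9, 1, 11, 5, 12, 7, 2, 4, 8).

Fulton essential set (9 of the 33 Rothe cells):

[(2, 9, 1), (4, 2, 0), (4, 5, 1), (4, 8, 2), (6, 5, 2), (6, 8, 3), (8, 8, 4), (9, 2, 1), (9, 4, 2)]


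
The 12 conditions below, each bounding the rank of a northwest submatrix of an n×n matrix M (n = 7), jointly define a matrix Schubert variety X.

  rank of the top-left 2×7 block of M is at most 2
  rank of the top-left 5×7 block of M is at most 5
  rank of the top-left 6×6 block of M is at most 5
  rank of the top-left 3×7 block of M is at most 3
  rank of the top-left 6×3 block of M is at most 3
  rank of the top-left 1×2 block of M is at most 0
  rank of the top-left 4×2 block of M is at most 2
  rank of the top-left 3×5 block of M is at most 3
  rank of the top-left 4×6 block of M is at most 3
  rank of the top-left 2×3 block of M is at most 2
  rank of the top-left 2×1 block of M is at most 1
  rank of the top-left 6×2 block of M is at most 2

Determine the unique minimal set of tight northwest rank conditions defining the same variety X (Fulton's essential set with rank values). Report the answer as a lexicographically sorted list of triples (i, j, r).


Computing R[i][j] = min implied NW-rank bound (n=7, 12 conditions):

  i=1: 0  0  1  1  1  1  1
  i=2: 1  1  2  2  2  2  2
  i=3: 1  2  3  3  3  3  3
  i=4: 1  2  3  3  3  3  4
  i=5: 1  2  3  4  4  4  5
  i=6: 1  2  3  4  5  5  6
  i=7: 1  2  3  4  5  6  7

giving w = (3, 1, 2, 7, 4, 5, 6) via Δ²R.

2 SE-corners of the 5-cell Rothe diagram give Ess(w):

[(1, 2, 0), (4, 6, 3)]


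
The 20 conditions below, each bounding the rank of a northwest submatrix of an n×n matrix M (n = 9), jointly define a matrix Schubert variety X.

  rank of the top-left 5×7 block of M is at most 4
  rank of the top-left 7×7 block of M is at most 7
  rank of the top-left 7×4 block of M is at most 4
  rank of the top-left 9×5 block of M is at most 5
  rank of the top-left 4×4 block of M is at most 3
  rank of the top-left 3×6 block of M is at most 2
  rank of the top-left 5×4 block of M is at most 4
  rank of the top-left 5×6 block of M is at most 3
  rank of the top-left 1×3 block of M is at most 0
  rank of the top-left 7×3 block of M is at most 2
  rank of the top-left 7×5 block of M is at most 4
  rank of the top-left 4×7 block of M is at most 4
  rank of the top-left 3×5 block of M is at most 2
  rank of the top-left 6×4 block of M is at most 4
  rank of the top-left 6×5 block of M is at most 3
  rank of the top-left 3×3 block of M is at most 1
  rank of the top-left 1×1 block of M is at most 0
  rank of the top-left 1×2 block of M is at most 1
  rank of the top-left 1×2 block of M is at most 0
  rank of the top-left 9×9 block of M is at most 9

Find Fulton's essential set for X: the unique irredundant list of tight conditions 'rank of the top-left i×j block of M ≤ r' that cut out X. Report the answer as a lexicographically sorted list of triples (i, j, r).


Reconstructing r_w from the 20 given conditions:

  R[1]: 0 | 0 | 0 | 1 | 1 | 1 | 1 | 1 | 1
  R[2]: 1 | 1 | 1 | 2 | 2 | 2 | 2 | 2 | 2
  R[3]: 1 | 1 | 1 | 2 | 2 | 2 | 3 | 3 | 3
  R[4]: 1 | 2 | 2 | 3 | 3 | 3 | 4 | 4 | 4
  R[5]: 1 | 2 | 2 | 3 | 3 | 3 | 4 | 5 | 5
  R[6]: 1 | 2 | 2 | 3 | 3 | 4 | 5 | 6 | 6
  R[7]: 1 | 2 | 2 | 3 | 4 | 5 | 6 | 7 | 7
  R[8]: 1 | 2 | 3 | 4 | 5 | 6 | 7 | 8 | 8
  R[9]: 1 | 2 | 3 | 4 | 5 | 6 | 7 | 8 | 9

giving w = (4, 1, 7, 2, 8, 6, 5, 3, 9) via Δ²R.

Rothe diagram D(w) (13 cells), 6 SE-corners (essential conditions):

[(1, 3, 0), (3, 3, 1), (3, 6, 2), (5, 6, 3), (6, 5, 3), (7, 3, 2)]


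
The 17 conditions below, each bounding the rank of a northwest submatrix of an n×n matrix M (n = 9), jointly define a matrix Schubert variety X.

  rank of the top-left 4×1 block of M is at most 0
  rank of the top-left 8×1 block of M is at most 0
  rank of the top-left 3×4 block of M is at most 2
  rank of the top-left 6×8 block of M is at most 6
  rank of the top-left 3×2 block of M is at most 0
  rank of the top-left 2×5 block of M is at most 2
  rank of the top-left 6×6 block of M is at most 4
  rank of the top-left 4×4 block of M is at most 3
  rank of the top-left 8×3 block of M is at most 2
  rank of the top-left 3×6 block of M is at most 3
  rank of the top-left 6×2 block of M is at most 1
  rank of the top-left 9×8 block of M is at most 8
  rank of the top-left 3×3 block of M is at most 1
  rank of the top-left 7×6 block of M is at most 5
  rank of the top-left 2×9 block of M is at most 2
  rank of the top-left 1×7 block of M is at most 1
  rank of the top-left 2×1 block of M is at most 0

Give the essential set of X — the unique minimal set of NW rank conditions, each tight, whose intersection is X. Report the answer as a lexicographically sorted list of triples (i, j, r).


Computing R[i][j] = min implied NW-rank bound (n=9, 17 conditions):

  0, 0, 1, 1, 1, 1, 1, 1, 1
  0, 0, 1, 2, 2, 2, 2, 2, 2
  0, 0, 1, 2, 3, 3, 3, 3, 3
  0, 1, 2, 3, 4, 4, 4, 4, 4
  0, 1, 2, 3, 4, 4, 5, 5, 5
  0, 1, 2, 3, 4, 4, 5, 6, 6
  0, 1, 2, 3, 4, 5, 6, 7, 7
  0, 1, 2, 3, 4, 5, 6, 7, 8
  1, 2, 3, 4, 5, 6, 7, 8, 9

hence w(1..9) = (3, 4, 5, 2, 7, 8, 6, 9, 1).

D(w) has 13 cells with 3 SE-corners; essential set:

[(3, 2, 0), (6, 6, 4), (8, 1, 0)]


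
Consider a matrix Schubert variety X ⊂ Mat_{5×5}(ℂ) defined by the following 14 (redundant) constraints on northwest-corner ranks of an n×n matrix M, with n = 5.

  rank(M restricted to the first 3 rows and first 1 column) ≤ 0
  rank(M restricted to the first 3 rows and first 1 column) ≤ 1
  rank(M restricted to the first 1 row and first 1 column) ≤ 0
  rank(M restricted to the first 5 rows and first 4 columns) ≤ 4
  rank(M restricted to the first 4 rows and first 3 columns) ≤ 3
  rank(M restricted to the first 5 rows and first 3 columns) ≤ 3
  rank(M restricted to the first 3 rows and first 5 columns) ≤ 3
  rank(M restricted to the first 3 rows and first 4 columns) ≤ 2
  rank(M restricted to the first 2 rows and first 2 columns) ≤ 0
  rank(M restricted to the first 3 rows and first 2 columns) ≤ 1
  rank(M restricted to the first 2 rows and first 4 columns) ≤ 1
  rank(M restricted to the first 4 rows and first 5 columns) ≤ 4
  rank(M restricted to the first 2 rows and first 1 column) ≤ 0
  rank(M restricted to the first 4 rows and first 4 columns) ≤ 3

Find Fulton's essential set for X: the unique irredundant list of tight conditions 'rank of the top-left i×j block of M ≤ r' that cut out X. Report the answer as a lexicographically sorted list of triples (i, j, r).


Propagating the 14 rank bounds to every northwest block:

  row 1: 0  0  1  1  1
  row 2: 0  0  1  1  2
  row 3: 0  1  2  2  3
  row 4: 1  2  3  3  4
  row 5: 1  2  3  4  5

second differences of R give the permutation w = (3, 5, 2, 1, 4).

3 SE-corners of the 6-cell Rothe diagram give Ess(w):

[(2, 2, 0), (2, 4, 1), (3, 1, 0)]


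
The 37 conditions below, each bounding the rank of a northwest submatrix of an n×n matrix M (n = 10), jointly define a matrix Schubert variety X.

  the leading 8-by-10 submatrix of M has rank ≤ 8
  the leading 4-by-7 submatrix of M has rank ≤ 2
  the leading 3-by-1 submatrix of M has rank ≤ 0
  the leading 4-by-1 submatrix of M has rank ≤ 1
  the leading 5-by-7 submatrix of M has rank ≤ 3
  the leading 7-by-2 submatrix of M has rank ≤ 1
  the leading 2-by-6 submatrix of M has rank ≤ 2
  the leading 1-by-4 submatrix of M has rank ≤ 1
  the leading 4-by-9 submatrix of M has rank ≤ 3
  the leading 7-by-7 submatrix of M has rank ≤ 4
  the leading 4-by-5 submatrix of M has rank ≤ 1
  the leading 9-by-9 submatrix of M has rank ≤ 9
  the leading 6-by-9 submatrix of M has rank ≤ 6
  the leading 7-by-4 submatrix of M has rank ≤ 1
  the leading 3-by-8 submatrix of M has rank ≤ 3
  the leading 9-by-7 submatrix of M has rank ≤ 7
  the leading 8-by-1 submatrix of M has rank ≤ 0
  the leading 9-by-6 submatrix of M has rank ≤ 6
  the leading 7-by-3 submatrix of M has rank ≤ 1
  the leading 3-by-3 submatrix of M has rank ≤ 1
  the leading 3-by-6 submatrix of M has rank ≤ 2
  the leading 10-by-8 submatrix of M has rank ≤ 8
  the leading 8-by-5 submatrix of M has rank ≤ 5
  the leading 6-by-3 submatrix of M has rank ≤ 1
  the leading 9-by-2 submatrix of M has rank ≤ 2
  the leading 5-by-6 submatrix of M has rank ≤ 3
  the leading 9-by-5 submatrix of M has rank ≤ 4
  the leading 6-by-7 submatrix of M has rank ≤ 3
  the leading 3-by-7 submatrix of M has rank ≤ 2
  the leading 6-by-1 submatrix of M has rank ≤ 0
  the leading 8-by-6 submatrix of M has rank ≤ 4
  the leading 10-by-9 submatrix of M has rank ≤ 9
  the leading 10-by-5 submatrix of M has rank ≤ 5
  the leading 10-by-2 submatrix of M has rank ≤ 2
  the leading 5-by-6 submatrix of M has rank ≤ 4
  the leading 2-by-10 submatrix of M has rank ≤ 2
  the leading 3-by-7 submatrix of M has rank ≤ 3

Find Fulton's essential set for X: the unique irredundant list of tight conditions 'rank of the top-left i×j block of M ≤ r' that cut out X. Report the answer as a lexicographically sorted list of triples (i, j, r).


Rank table r_w(10×10) implied by the 37 constraints:

  i=1: 0, 1, 1, 1, 1, 1, 1, 1, 1, 1
  i=2: 0, 1, 1, 1, 1, 2, 2, 2, 2, 2
  i=3: 0, 1, 1, 1, 1, 2, 2, 3, 3, 3
  i=4: 0, 1, 1, 1, 1, 2, 2, 3, 3, 4
  i=5: 0, 1, 1, 1, 2, 3, 3, 4, 4, 5
  i=6: 0, 1, 1, 1, 2, 3, 3, 4, 5, 6
  i=7: 0, 1, 1, 1, 2, 3, 4, 5, 6, 7
  i=8: 0, 1, 2, 2, 3, 4, 5, 6, 7, 8
  i=9: 1, 2, 3, 3, 4, 5, 6, 7, 8, 9
  i=10: 1, 2, 3, 4, 5, 6, 7, 8, 9, 10

giving w = (2, 6, 8, 10, 5, 9, 7, 3, 1, 4) via Δ²R.

6 SE-corners of the 27-cell Rothe diagram give Ess(w):

[(4, 5, 1), (4, 7, 2), (4, 9, 3), (6, 7, 3), (7, 4, 1), (8, 1, 0)]
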